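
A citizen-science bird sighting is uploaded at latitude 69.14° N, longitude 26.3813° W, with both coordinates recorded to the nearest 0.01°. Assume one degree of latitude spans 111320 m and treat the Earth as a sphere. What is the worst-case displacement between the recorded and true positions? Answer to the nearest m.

Rounding to 2 decimal places leaves each coordinate within ±0.005° of the true value.
Latitude error → 0.005 × 111320 = 556.6 m along the meridian.
East–west component at 69.14°: 0.005° × 111320 × cos 69.14° ≈ 0.005 × 39639.5 ≈ 198.197 m.
The two errors are perpendicular, so the maximum displacement is √(556.6² + 198.197²) ≈ 590.835 m.

591 m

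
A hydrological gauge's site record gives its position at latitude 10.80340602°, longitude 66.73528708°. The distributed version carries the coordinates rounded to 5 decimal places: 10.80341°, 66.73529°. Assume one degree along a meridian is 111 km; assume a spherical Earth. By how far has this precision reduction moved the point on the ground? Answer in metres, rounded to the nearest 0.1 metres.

0.5 metres

The latitude changed by -0.00000398° and the longitude by -0.00000292°.
N–S: -0.00000398° × 111000 m/° = -0.44178 m.
E–W at 10.8034°: -0.00000292° × 111000 × cos 10.8034° = -0.00000292 × 111000 × 0.9823 ≈ -0.318375 m.
Hypotenuse of the two orthogonal shifts: √(0.44178² + 0.318375²) = 0.544548 m.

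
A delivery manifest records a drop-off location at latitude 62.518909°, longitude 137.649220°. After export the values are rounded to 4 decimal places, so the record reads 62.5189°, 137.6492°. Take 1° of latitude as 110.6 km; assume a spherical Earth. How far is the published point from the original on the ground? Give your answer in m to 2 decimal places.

Δlat = 62.518909 − 62.5189 = +0.000009°; Δlon = 137.649220 − 137.6492 = +0.000020°.
North–south shift: 0.000009 × 110600 = 0.9954 m.
East–west at this latitude: 0.000020° × 110600 × cos 62.5189° ≈ 0.000020 × 51037 = 1.02074 m.
Distance: √(0.9954² + 1.02074²) ≈ 1.42574 m.

1.43 m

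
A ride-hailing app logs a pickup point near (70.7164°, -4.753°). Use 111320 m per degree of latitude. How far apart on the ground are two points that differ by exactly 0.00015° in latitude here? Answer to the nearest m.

Along a meridian 0.00015° is 0.00015 × 111320 = 16.698 m.

17 m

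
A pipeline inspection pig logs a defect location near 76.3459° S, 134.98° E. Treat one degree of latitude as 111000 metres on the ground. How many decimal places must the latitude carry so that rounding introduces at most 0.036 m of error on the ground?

One degree of latitude covers 111000 m.
With N decimal places the half-ulp bound is 0.5·10⁻ᴺ°, or 0.5·10⁻ᴺ × 111000 m on the ground.
Setting 55500 × 10⁻ᴺ ≤ 0.036 gives 10ᴺ ≥ 1.542e+06, i.e. N ≥ 6.19.
So 7 decimal places suffice (0.00555 m); 6 would allow up to 0.0555 m.

7 decimal places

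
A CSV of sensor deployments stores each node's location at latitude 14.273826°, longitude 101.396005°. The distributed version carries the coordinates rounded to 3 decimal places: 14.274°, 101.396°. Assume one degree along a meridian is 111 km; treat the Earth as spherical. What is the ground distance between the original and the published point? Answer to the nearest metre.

19 metres

The latitude changed by -0.000174° and the longitude by +0.000005°.
North–south shift: -0.000174 × 111000 = -19.314 m.
East–west at this latitude: 0.000005° × 111000 × cos 14.274° ≈ 0.000005 × 107573 = 0.537866 m.
Distance: √(19.314² + 0.537866²) ≈ 19.3215 m.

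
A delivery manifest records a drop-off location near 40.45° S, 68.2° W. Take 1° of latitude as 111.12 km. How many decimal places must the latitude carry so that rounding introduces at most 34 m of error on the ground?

One degree of latitude covers 111120 m.
With N decimal places the half-ulp bound is 0.5·10⁻ᴺ°, or 0.5·10⁻ᴺ × 111120 m on the ground.
Need 0.5 × 111120 × 10⁻ᴺ ≤ 34 → 10⁻ᴺ ≤ 6.120e-04, so N ≥ 3.21.
At 3 places the error can reach 55.6 m, but 4 places keeps it to 5.56 m.

4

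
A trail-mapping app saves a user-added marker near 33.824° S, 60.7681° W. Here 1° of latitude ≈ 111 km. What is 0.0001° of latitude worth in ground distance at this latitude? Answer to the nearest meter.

Along a meridian 0.0001° is 0.0001 × 111000 = 11.1 m.

11 meters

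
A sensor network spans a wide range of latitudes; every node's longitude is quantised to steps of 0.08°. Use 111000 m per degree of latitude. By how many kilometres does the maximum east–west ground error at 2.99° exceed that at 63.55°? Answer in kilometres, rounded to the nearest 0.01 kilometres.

2.46 kilometres

With a 0.08° grid the true value lies within half a step, ±0.08°/2 = ±0.04°, of the stored one.
Error at 2.99° = 0.04° × 111000 × cos 2.99° ≈ 4440 × 0.9986 = 4434 m.
At 63.55°: 0.04° × 111000 × cos 63.55° = 0.04 × 111000 × 0.4454 ≈ 1977.6 m.
Difference: 4434 − 1977.6 = 2456.3 m.
That is 2456.31 m = 2.4563 km.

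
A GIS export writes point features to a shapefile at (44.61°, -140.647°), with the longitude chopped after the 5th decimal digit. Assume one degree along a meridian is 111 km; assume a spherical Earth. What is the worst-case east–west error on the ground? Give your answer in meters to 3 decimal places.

Truncating at 5 decimal places can drop up to a full unit in the last place, so the longitude may be off by as much as 1e-05°.
One degree of longitude at 44.61° is 111000 × cos 44.61° ≈ 111000 × 0.7119 = 79021.3 m.
So at most 1e-05° × 79021.3 ≈ 0.790213 m east–west.

0.790 meters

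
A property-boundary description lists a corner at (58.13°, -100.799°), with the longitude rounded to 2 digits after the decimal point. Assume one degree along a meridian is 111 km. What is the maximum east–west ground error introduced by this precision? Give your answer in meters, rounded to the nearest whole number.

293 meters

Rounding to 2 decimal places leaves the longitude within ±0.005° of the true value.
One degree of longitude at 58.13° is 111000 × cos 58.13° ≈ 111000 × 0.5280 = 58607.3 m.
Maximum E–W displacement: 0.005 × 58607.3 = 293.037 m.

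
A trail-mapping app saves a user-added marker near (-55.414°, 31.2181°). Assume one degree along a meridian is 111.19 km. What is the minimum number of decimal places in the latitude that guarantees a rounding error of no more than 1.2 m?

One degree of latitude covers 111190 m.
With N decimal places the half-ulp bound is 0.5·10⁻ᴺ°, or 0.5·10⁻ᴺ × 111190 m on the ground.
Need 0.5 × 111190 × 10⁻ᴺ ≤ 1.2 → 10⁻ᴺ ≤ 2.158e-05, so N ≥ 4.67.
At 4 places the error can reach 5.56 m, but 5 places keeps it to 0.556 m.

5 decimal places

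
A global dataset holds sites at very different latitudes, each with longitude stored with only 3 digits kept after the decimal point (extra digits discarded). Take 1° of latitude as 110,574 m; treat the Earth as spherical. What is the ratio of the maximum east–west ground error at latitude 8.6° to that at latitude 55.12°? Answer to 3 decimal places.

1.729

Truncating at 3 decimal places can drop up to a full unit in the last place, so the longitude may be off by as much as 0.001°.
Error at 8.6° = 0.001° × 110574 × cos 8.6° ≈ 110.57 × 0.9888 = 109.33 m.
At 55.12°: 0.001° × 110574 × cos 55.12° = 0.001 × 110574 × 0.5719 ≈ 63.233 m.
The ratio reduces to cos 8.6° / cos 55.12° = 0.9888/0.5719 ≈ 1.7290.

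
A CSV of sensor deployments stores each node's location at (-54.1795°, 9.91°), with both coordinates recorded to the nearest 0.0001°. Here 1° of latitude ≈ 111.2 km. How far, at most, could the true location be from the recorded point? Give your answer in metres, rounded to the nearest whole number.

6 metres

Rounding to 4 decimal places leaves each coordinate within ±5e-05° of the true value.
North–south component: 5e-05° × 111200 = 5.56 m.
East–west component at 54.1795°: 5e-05° × 111200 × cos 54.1795° ≈ 5e-05 × 65079.6 ≈ 3.25398 m.
The two errors are perpendicular, so the maximum displacement is √(5.56² + 3.25398²) ≈ 6.4422 m.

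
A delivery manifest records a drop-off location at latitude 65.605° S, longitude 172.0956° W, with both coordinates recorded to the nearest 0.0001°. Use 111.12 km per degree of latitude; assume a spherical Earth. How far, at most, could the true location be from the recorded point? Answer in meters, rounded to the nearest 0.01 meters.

6.01 meters

Rounding to 4 decimal places leaves each coordinate within ±5e-05° of the true value.
N–S: 5e-05° × 111120 m/° = 5.556 m.
E–W at 65.605°: 5e-05° × 111120 × cos 65.605° = 5e-05 × 111120 × 0.4130 ≈ 2.29477 m.
Combining orthogonally: (5.556² + 2.29477²)^½ ≈ 6.01125 m.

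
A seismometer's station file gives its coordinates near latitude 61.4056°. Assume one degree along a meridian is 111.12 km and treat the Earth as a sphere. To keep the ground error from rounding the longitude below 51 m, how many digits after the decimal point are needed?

At 61.4056° one degree of longitude covers 111120 × cos 61.4056° ≈ 111120 × 0.4786 ≈ 53182.7 m.
N decimal places → at most half a unit in the last place, 0.5 × 10⁻ᴺ° = 53182.7/2 × 10⁻ᴺ m.
Setting 26591.4 × 10⁻ᴺ ≤ 51 gives 10ᴺ ≥ 521.4, i.e. N ≥ 2.72.
So 3 decimal places suffice (26.6 m); 2 would allow up to 266 m.

3 decimal places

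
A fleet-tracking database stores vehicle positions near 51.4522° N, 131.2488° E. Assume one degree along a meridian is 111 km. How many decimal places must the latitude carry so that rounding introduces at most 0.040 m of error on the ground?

One degree of latitude covers 111000 m.
N decimal places → at most half a unit in the last place, 0.5 × 10⁻ᴺ° = 111000/2 × 10⁻ᴺ m.
Need 0.5 × 111000 × 10⁻ᴺ ≤ 0.040 → 10⁻ᴺ ≤ 7.207e-07, so N ≥ 6.14.
N = 6 would give 0.0555 m (too coarse); N = 7 gives 0.00555 m ≤ 0.040 m.

7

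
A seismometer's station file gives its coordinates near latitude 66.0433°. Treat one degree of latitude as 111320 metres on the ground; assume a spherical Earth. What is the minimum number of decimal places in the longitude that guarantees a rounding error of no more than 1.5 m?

At 66.0433° one degree of longitude covers 111320 × cos 66.0433° ≈ 111320 × 0.4060 ≈ 45201.1 m.
Rounding to N decimal places gives at most 0.5 × 10⁻ᴺ degrees of error, i.e. 0.5 × 10⁻ᴺ × 45201.1 m.
Need 0.5 × 45201.1 × 10⁻ᴺ ≤ 1.5 → 10⁻ᴺ ≤ 6.637e-05, so N ≥ 4.18.
At 4 places the error can reach 2.26 m, but 5 places keeps it to 0.226 m.

5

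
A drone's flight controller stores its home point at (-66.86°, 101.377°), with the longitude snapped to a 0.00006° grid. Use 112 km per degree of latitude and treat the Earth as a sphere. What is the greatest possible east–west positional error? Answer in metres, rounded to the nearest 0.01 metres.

With a 0.00006° grid the true value lies within half a step, ±0.00006°/2 = ±3e-05°, of the stored one.
At latitude 66.86° a degree of longitude spans 112000 m × cos 66.86° = 112000 × 0.3930 ≈ 44013.7 m.
East–west error: 3e-05° × 44013.7 m/° ≈ 1.32041 m.

1.32 metres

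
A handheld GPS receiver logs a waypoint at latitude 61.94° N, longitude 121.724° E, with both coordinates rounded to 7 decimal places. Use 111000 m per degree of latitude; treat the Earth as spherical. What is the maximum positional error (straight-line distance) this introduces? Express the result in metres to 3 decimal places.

Rounding to 7 decimal places leaves each coordinate within ±5e-08° of the true value.
Latitude error → 5e-08 × 111000 = 0.00555 m along the meridian.
East–west component at 61.94°: 5e-08° × 111000 × cos 61.94° ≈ 5e-08 × 52213.9 ≈ 0.0026107 m.
The two errors are perpendicular, so the maximum displacement is √(0.00555² + 0.0026107²) ≈ 0.00613337 m.

0.006 metres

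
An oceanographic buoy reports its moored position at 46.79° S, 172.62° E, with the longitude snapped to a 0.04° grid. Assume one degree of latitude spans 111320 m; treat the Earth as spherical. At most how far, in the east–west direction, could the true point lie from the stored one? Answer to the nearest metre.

1524 metres

With a 0.04° grid the true value lies within half a step, ±0.04°/2 = ±0.02°, of the stored one.
Parallels shrink by cos φ, so at 46.79° a degree of longitude is 111320 × 0.6847 ≈ 76217.9 m.
So at most 0.02° × 76217.9 ≈ 1524.36 m east–west.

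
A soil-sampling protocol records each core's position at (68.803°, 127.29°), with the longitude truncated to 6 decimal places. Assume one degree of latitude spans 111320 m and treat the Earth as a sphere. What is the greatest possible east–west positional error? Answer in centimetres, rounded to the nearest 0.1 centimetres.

Truncating at 6 decimal places can drop up to a full unit in the last place, so the longitude may be off by as much as 1e-06°.
One degree of longitude at 68.803° is 111320 × cos 68.803° ≈ 111320 × 0.3616 = 40250.6 m.
So at most 1e-06° × 40250.6 ≈ 0.0402506 m east–west.
That is 0.0402506 m = 4.0251 cm.

4.0 centimetres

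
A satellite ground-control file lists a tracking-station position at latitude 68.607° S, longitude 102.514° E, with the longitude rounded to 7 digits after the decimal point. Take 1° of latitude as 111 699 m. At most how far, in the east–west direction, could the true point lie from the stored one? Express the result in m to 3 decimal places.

Rounding to 7 decimal places leaves the longitude within ±5e-08° of the true value.
One degree of longitude at 68.607° is 111699 × cos 68.607° ≈ 111699 × 0.3648 = 40743.7 m.
So at most 5e-08° × 40743.7 ≈ 0.00203718 m east–west.

0.002 m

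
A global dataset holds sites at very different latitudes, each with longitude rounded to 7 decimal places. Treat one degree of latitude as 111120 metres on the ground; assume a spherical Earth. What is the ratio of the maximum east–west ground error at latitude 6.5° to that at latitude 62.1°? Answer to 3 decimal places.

Rounding to 7 decimal places leaves the longitude within ±5e-08° of the true value.
At 6.5°: 5e-08° × 111120 × cos 6.5° = 5e-08 × 111120 × 0.9936 ≈ 0.0055203 m.
At 62.1°: 5e-08° × 111120 × cos 62.1° = 5e-08 × 111120 × 0.4679 ≈ 0.0025998 m.
Ratio: 0.0055203 / 0.0025998 = cos 6.5° / cos 62.1° ≈ 2.1233.

2.123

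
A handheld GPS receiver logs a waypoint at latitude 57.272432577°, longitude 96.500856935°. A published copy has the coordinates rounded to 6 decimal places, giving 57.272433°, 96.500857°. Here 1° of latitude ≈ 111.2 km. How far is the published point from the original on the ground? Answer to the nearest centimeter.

5 centimeters

The latitude changed by -0.000000423° and the longitude by -0.000000065°.
N–S: -0.000000423° × 111200 m/° = -0.0470376 m.
East–west at this latitude: -0.000000065° × 111200 × cos 57.2724° ≈ -0.000000065 × 60119.7 = -0.00390778 m.
Hypotenuse of the two orthogonal shifts: √(0.0470376² + 0.00390778²) = 0.0471996 m.
That is 0.0471996 m = 4.72 cm.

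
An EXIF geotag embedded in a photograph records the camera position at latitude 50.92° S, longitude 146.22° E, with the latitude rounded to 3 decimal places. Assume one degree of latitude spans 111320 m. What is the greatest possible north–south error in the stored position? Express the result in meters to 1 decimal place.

55.7 meters

Rounding to 3 decimal places leaves the latitude within ±0.0005° of the true value.
Along the meridian that is 0.0005° × 111320 m/° = 55.66 m.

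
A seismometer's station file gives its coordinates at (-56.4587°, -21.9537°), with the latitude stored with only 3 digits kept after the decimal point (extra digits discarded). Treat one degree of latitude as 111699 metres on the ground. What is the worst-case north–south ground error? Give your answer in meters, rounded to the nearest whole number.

112 meters

Truncating at 3 decimal places can drop up to a full unit in the last place, so the latitude may be off by as much as 0.001°.
North–south distance: 0.001° × 111699 m/° = 111.699 m.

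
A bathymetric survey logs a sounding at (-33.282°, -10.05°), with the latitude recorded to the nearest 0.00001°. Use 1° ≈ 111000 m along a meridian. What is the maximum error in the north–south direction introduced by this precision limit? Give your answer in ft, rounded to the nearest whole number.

2 ft

Rounding to 5 decimal places leaves the latitude within ±5e-06° of the true value.
Along the meridian that is 5e-06° × 111000 m/° = 0.555 m.
In feet: 0.555 m ÷ 0.3048 ≈ 1.8209 ft.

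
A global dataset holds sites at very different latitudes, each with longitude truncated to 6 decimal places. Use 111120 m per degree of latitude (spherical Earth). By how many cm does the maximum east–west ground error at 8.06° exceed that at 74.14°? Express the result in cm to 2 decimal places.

7.97 cm

Truncating at 6 decimal places can drop up to a full unit in the last place, so the longitude may be off by as much as 1e-06°.
Error at 8.06° = 1e-06° × 111120 × cos 8.06° ≈ 0.11112 × 0.9901 = 0.11002 m.
Error at 74.14° = 1e-06° × 111120 × cos 74.14° ≈ 0.11112 × 0.2733 = 0.030368 m.
So the lower-latitude error exceeds the higher by 0.11002 − 0.030368 = 0.079655 m.
That is 0.0796546 m = 7.9655 cm.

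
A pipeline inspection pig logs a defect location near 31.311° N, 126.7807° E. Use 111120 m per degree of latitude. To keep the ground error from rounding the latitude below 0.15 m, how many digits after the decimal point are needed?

One degree of latitude covers 111120 m.
With N decimal places the half-ulp bound is 0.5·10⁻ᴺ°, or 0.5·10⁻ᴺ × 111120 m on the ground.
Setting 55560 × 10⁻ᴺ ≤ 0.15 gives 10ᴺ ≥ 3.704e+05, i.e. N ≥ 5.57.
At 5 places the error can reach 0.556 m, but 6 places keeps it to 0.0556 m.

6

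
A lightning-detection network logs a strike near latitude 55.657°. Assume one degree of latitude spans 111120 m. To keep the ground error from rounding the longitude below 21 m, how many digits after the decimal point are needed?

4

At 55.657° one degree of longitude covers 111120 × cos 55.657° ≈ 111120 × 0.5641 ≈ 62687.9 m.
Rounding to N decimal places gives at most 0.5 × 10⁻ᴺ degrees of error, i.e. 0.5 × 10⁻ᴺ × 62687.9 m.
Setting 31343.9 × 10⁻ᴺ ≤ 21 gives 10ᴺ ≥ 1493, i.e. N ≥ 3.17.
At 3 places the error can reach 31.3 m, but 4 places keeps it to 3.13 m.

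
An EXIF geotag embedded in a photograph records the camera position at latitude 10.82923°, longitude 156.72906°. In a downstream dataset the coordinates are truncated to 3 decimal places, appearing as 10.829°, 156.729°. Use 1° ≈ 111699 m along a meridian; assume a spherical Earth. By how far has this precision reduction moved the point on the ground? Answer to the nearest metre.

The latitude changed by +0.00023° and the longitude by +0.00006°.
N–S: 0.00023° × 111699 m/° = 25.6908 m.
East–west at this latitude: 0.00006° × 111699 × cos 10.829° ≈ 0.00006 × 109710 = 6.58259 m.
Hypotenuse of the two orthogonal shifts: √(25.6908² + 6.58259²) = 26.5207 m.

27 metres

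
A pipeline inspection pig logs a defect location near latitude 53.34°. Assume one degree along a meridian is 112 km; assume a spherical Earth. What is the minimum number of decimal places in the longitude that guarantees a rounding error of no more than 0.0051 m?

7

At 53.34° one degree of longitude covers 112000 × cos 53.34° ≈ 112000 × 0.5971 ≈ 66871.3 m.
With N decimal places the half-ulp bound is 0.5·10⁻ᴺ°, or 0.5·10⁻ᴺ × 66871.3 m on the ground.
Need 0.5 × 66871.3 × 10⁻ᴺ ≤ 0.0051 → 10⁻ᴺ ≤ 1.525e-07, so N ≥ 6.82.
So 7 decimal places suffice (0.00334 m); 6 would allow up to 0.0334 m.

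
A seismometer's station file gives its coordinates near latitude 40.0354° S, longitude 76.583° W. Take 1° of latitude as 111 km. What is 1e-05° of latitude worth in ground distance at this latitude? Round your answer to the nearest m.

1 m

Along a meridian 1e-05° is 1e-05 × 111000 = 1.11 m.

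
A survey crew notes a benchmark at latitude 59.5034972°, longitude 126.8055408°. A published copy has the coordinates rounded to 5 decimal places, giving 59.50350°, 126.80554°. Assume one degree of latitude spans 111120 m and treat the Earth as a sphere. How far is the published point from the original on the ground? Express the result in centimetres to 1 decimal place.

The latitude changed by -0.0000028° and the longitude by +0.0000008°.
N–S: -0.0000028° × 111120 m/° = -0.311136 m.
E–W at 59.5035°: 0.0000008° × 111120 × cos 59.5035° = 0.0000008 × 111120 × 0.5075 ≈ 0.0451135 m.
Distance: √(0.311136² + 0.0451135²) ≈ 0.31439 m.
That is 0.31439 m = 31.439 cm.

31.4 centimetres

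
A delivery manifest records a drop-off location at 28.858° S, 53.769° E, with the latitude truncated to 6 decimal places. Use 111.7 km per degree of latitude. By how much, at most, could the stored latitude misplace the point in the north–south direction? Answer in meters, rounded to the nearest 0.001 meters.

0.112 meters

Truncating at 6 decimal places can drop up to a full unit in the last place, so the latitude may be off by as much as 1e-06°.
North–south distance: 1e-06° × 111700 m/° = 0.1117 m.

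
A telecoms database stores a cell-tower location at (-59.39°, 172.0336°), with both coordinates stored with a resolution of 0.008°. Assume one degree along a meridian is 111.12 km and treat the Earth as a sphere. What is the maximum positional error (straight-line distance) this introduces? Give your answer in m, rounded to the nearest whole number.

499 m

With a 0.008° grid the true value lies within half a step, ±0.008°/2 = ±0.004°, of the stored one.
Latitude error → 0.004 × 111120 = 444.48 m along the meridian.
E–W at 59.39°: 0.004° × 111120 × cos 59.39° = 0.004 × 111120 × 0.5092 ≈ 226.325 m.
Worst case both components are at the extreme and orthogonal: √(444.48² + 226.325²) ≈ 498.784 m.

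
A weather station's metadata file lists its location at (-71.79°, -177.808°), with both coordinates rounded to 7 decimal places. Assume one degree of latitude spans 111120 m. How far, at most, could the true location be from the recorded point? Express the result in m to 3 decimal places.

Rounding to 7 decimal places leaves each coordinate within ±5e-08° of the true value.
N–S: 5e-08° × 111120 m/° = 0.005556 m.
East–west component at 71.79°: 5e-08° × 111120 × cos 71.79° ≈ 5e-08 × 34725.1 ≈ 0.00173625 m.
The two errors are perpendicular, so the maximum displacement is √(0.005556² + 0.00173625²) ≈ 0.00582097 m.

0.006 m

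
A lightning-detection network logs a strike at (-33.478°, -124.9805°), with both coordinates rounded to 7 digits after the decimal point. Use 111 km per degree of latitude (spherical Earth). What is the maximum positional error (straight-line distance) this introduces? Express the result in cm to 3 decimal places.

Rounding to 7 decimal places leaves each coordinate within ±5e-08° of the true value.
North–south component: 5e-08° × 111000 = 0.00555 m.
E–W at 33.478°: 5e-08° × 111000 × cos 33.478° = 5e-08 × 111000 × 0.8341 ≈ 0.00462924 m.
Worst case both components are at the extreme and orthogonal: √(0.00555² + 0.00462924²) ≈ 0.0072272 m.
That is 0.0072272 m = 0.72272 cm.

0.723 cm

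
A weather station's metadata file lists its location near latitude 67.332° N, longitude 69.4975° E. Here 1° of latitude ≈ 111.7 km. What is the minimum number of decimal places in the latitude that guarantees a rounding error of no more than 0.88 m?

5

One degree of latitude covers 111700 m.
Rounding to N decimal places gives at most 0.5 × 10⁻ᴺ degrees of error, i.e. 0.5 × 10⁻ᴺ × 111700 m.
Setting 55850 × 10⁻ᴺ ≤ 0.88 gives 10ᴺ ≥ 6.347e+04, i.e. N ≥ 4.80.
So 5 decimal places suffice (0.558 m); 4 would allow up to 5.58 m.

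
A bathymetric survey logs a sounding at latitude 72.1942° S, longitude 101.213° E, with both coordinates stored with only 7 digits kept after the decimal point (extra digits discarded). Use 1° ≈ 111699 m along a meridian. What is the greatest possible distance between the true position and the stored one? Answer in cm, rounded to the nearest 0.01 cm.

1.17 cm

Truncating at 7 decimal places can drop up to a full unit in the last place, so each coordinate may be off by as much as 1e-07°.
Latitude error → 1e-07 × 111699 = 0.0111699 m along the meridian.
E–W at 72.1942°: 1e-07° × 111699 × cos 72.1942° = 1e-07 × 111699 × 0.3058 ≈ 0.00341566 m.
The two errors are perpendicular, so the maximum displacement is √(0.0111699² + 0.00341566²) ≈ 0.0116805 m.
That is 0.0116805 m = 1.168 cm.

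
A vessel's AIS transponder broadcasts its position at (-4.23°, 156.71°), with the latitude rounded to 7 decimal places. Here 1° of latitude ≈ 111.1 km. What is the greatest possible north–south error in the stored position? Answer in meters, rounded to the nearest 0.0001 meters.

Rounding to 7 decimal places leaves the latitude within ±5e-08° of the true value.
Along the meridian that is 5e-08° × 111100 m/° = 0.005555 m.

0.0056 meters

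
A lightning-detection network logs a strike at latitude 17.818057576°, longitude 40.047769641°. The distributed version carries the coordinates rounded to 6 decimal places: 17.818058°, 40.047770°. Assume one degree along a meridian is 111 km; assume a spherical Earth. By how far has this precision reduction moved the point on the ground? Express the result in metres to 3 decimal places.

0.060 metres

The latitude changed by -0.000000424° and the longitude by -0.000000359°.
North–south shift: -0.000000424 × 111000 = -0.047064 m.
E–W at 17.8181°: -0.000000359° × 111000 × cos 17.8181° = -0.000000359 × 111000 × 0.9520 ≈ -0.0379376 m.
Combined displacement = (0.047064² + 0.0379376²)^½ ≈ 0.0604506 m.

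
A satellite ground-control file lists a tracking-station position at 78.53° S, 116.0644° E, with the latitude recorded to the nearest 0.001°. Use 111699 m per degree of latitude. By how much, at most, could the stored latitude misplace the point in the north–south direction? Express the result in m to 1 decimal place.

55.8 m

Rounding to 3 decimal places leaves the latitude within ±0.0005° of the true value.
Along the meridian that is 0.0005° × 111699 m/° = 55.8495 m.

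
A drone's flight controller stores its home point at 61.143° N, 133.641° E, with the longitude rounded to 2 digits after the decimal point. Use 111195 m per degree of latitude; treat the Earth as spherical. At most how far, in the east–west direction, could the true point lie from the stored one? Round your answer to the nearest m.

268 m

Rounding to 2 decimal places leaves the longitude within ±0.005° of the true value.
At latitude 61.143° a degree of longitude spans 111195 m × cos 61.143° = 111195 × 0.4826 ≈ 53665.5 m.
So at most 0.005° × 53665.5 ≈ 268.328 m east–west.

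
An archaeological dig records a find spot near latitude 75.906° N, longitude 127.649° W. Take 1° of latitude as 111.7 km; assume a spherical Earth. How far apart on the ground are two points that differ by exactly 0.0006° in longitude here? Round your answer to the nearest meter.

One degree of longitude here spans 111700 × cos 75.906° = 111700 × 0.2435 ≈ 27200.5 m; 0.0006° of that is 16.3203 m.

16 meters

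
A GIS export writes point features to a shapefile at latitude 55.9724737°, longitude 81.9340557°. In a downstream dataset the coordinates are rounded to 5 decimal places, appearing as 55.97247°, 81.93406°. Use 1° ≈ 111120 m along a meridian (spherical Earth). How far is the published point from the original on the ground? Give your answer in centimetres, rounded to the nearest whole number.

The latitude changed by +0.0000037° and the longitude by -0.0000043°.
N–S: 0.0000037° × 111120 m/° = 0.411144 m.
E–W at 55.9725°: -0.0000043° × 111120 × cos 55.9725° = -0.0000043 × 111120 × 0.5596 ≈ -0.267382 m.
Hypotenuse of the two orthogonal shifts: √(0.411144² + 0.267382²) = 0.490441 m.
That is 0.490441 m = 49.044 cm.

49 centimetres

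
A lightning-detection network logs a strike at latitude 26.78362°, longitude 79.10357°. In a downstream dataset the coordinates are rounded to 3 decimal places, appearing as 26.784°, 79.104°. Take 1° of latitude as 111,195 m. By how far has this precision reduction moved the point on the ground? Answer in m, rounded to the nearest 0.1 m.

The latitude changed by -0.00038° and the longitude by -0.00043°.
N–S: -0.00038° × 111195 m/° = -42.2541 m.
East–west at this latitude: -0.00043° × 111195 × cos 26.784° ≈ -0.00043 × 99265.1 = -42.684 m.
Distance: √(42.2541² + 42.684²) ≈ 60.0611 m.

60.1 m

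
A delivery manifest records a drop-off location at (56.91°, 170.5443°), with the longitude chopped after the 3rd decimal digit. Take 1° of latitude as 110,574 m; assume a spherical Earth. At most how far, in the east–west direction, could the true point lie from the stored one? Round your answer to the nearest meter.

60 meters

Truncating at 3 decimal places can drop up to a full unit in the last place, so the longitude may be off by as much as 0.001°.
Parallels shrink by cos φ, so at 56.91° a degree of longitude is 110574 × 0.5460 ≈ 60368.5 m.
Maximum E–W displacement: 0.001 × 60368.5 = 60.3685 m.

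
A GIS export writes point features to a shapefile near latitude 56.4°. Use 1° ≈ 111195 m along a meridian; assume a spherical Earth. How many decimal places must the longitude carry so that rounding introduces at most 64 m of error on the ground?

3

At 56.4° one degree of longitude covers 111195 × cos 56.4° ≈ 111195 × 0.5534 ≈ 61534.4 m.
Rounding to N decimal places gives at most 0.5 × 10⁻ᴺ degrees of error, i.e. 0.5 × 10⁻ᴺ × 61534.4 m.
Setting 30767.2 × 10⁻ᴺ ≤ 64 gives 10ᴺ ≥ 480.7, i.e. N ≥ 2.68.
So 3 decimal places suffice (30.8 m); 2 would allow up to 308 m.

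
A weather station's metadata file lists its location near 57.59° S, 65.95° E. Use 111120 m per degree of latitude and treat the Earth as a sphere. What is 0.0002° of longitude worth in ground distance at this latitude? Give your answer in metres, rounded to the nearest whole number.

12 metres

One degree of longitude here spans 111120 × cos 57.59° = 111120 × 0.5360 ≈ 59557.4 m; 0.0002° of that is 11.9115 m.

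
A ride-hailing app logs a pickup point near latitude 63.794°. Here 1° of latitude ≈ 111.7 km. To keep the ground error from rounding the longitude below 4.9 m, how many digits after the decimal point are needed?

At 63.794° one degree of longitude covers 111700 × cos 63.794° ≈ 111700 × 0.4416 ≈ 49326.7 m.
Rounding to N decimal places gives at most 0.5 × 10⁻ᴺ degrees of error, i.e. 0.5 × 10⁻ᴺ × 49326.7 m.
Setting 24663.3 × 10⁻ᴺ ≤ 4.9 gives 10ᴺ ≥ 5033, i.e. N ≥ 3.70.
So 4 decimal places suffice (2.47 m); 3 would allow up to 24.7 m.

4 decimal places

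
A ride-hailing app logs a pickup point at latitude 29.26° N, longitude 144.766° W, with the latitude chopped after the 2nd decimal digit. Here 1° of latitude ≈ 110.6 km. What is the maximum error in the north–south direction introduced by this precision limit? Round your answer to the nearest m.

1106 m

Truncating at 2 decimal places can drop up to a full unit in the last place, so the latitude may be off by as much as 0.01°.
So the N–S error is at most 0.01 × 110600 = 1106 m.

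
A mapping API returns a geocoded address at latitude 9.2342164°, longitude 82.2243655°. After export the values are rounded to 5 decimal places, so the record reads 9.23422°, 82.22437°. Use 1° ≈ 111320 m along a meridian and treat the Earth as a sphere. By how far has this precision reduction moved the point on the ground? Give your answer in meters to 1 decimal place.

0.6 meters

The latitude changed by -0.0000036° and the longitude by -0.0000045°.
N–S: -0.0000036° × 111320 m/° = -0.400752 m.
East–west at this latitude: -0.0000045° × 111320 × cos 9.23422° ≈ -0.0000045 × 109877 = -0.494448 m.
Distance: √(0.400752² + 0.494448²) ≈ 0.63646 m.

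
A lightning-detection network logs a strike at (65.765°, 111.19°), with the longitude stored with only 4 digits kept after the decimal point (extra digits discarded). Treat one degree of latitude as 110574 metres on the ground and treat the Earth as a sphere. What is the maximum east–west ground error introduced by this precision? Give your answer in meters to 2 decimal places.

Truncating at 4 decimal places can drop up to a full unit in the last place, so the longitude may be off by as much as 0.0001°.
One degree of longitude at 65.765° is 110574 × cos 65.765° ≈ 110574 × 0.4105 = 45388.4 m.
So at most 0.0001° × 45388.4 ≈ 4.53884 m east–west.

4.54 meters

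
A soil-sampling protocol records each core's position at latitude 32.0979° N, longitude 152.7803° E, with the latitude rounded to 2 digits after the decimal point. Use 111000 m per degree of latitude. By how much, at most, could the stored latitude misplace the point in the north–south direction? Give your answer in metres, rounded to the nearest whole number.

Rounding to 2 decimal places leaves the latitude within ±0.005° of the true value.
North–south distance: 0.005° × 111000 m/° = 555 m.

555 metres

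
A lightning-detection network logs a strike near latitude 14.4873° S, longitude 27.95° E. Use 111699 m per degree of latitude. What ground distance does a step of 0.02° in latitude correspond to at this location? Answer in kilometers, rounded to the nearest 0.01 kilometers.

2.23 kilometers

Along a meridian 0.02° is 0.02 × 111699 = 2233.98 m.
That is 2233.98 m = 2.234 km.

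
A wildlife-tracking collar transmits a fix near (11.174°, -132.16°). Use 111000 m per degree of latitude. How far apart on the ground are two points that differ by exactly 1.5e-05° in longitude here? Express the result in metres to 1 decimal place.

At 11.174° a degree of longitude is 111000 × cos 11.174° ≈ 108896 m, so 1.5e-05° corresponds to 1.63344 m.

1.6 metres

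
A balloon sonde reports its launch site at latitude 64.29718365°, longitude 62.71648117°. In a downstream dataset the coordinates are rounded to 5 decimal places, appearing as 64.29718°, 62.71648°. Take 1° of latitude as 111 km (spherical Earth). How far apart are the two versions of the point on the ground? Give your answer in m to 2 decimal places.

0.41 m

Δlat = 64.29718365 − 64.29718 = +0.00000365°; Δlon = 62.71648117 − 62.71648 = +0.00000117°.
N–S: 0.00000365° × 111000 m/° = 0.40515 m.
E–W at 64.2972°: 0.00000117° × 111000 × cos 64.2972° = 0.00000117 × 111000 × 0.4337 ≈ 0.0563251 m.
Distance: √(0.40515² + 0.0563251²) ≈ 0.409046 m.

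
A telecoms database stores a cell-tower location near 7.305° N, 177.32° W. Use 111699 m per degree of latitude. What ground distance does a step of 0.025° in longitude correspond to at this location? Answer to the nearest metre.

0.025° of longitude at 7.305° is 0.025 × 111699 × cos 7.305° ≈ 0.025 × 110792 = 2769.81 m.

2770 metres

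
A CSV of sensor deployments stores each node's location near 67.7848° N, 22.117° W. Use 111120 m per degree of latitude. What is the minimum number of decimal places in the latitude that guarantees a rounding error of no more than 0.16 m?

One degree of latitude covers 111120 m.
N decimal places → at most half a unit in the last place, 0.5 × 10⁻ᴺ° = 111120/2 × 10⁻ᴺ m.
Setting 55560 × 10⁻ᴺ ≤ 0.16 gives 10ᴺ ≥ 3.472e+05, i.e. N ≥ 5.54.
At 5 places the error can reach 0.556 m, but 6 places keeps it to 0.0556 m.

6 decimal places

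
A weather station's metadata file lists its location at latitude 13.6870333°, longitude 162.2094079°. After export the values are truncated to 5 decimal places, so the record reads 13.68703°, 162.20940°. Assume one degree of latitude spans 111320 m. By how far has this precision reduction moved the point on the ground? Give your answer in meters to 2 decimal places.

Δlat = 13.6870333 − 13.68703 = +0.0000033°; Δlon = 162.2094079 − 162.20940 = +0.0000079°.
N–S: 0.0000033° × 111320 m/° = 0.367356 m.
East–west at this latitude: 0.0000079° × 111320 × cos 13.687° ≈ 0.0000079 × 108159 = 0.854455 m.
Hypotenuse of the two orthogonal shifts: √(0.367356² + 0.854455²) = 0.930077 m.

0.93 meters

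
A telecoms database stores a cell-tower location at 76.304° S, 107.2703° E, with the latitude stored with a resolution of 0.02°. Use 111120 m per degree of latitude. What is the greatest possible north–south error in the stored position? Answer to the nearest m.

With a 0.02° grid the true value lies within half a step, ±0.02°/2 = ±0.01°, of the stored one.
North–south distance: 0.01° × 111120 m/° = 1111.2 m.

1111 m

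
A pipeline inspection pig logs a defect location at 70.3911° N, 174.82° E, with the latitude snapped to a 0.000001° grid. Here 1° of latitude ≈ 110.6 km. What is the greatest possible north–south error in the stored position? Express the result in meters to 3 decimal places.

With a 0.000001° grid the true value lies within half a step, ±0.000001°/2 = ±5e-07°, of the stored one.
So the N–S error is at most 5e-07 × 110600 = 0.0553 m.

0.055 meters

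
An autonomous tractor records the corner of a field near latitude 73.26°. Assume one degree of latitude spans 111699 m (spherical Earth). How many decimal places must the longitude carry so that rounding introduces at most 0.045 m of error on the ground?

6 decimal places

At 73.26° one degree of longitude covers 111699 × cos 73.26° ≈ 111699 × 0.2880 ≈ 32172.6 m.
With N decimal places the half-ulp bound is 0.5·10⁻ᴺ°, or 0.5·10⁻ᴺ × 32172.6 m on the ground.
Setting 16086.3 × 10⁻ᴺ ≤ 0.045 gives 10ᴺ ≥ 3.575e+05, i.e. N ≥ 5.55.
So 6 decimal places suffice (0.0161 m); 5 would allow up to 0.161 m.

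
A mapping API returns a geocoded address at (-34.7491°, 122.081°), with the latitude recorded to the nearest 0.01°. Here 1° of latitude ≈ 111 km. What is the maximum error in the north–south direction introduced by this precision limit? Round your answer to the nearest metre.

Rounding to 2 decimal places leaves the latitude within ±0.005° of the true value.
So the N–S error is at most 0.005 × 111000 = 555 m.

555 metres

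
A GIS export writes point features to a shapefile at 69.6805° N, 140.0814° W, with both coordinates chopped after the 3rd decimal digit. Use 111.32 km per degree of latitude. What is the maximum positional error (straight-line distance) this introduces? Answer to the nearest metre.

118 metres

Truncating at 3 decimal places can drop up to a full unit in the last place, so each coordinate may be off by as much as 0.001°.
Latitude error → 0.001 × 111320 = 111.32 m along the meridian.
Longitude error → 0.001 × 111320 × cos 69.6805° = 0.001 × 111320 × 0.3473 ≈ 38.6564 m.
Worst case both components are at the extreme and orthogonal: √(111.32² + 38.6564²) ≈ 117.841 m.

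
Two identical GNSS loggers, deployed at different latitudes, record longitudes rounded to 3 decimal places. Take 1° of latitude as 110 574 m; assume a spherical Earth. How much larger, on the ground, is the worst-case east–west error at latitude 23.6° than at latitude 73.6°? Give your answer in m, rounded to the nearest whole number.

Rounding to 3 decimal places leaves the longitude within ±0.0005° of the true value.
At 23.6°: 0.0005° × 110574 × cos 23.6° = 0.0005 × 110574 × 0.9164 ≈ 50.663 m.
At 73.6°: 0.0005° × 110574 × cos 73.6° = 0.0005 × 110574 × 0.2823 ≈ 15.61 m.
So the lower-latitude error exceeds the higher by 50.663 − 15.61 = 35.053 m.

35 m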